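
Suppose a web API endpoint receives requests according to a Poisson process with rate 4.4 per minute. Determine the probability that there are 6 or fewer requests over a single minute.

0.8436

With mean μ = 4.4 per minute,
P(N ≤ 6) = Σ_{j=0}^{6} e^(−μ) μ^j/j! ≈ 0.8436.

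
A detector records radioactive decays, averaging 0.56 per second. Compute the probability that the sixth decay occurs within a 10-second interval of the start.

Over the interval, μ = 0.56 × 10 = 5.6 (a 10-second interval = 10 seconds).
The sixth arrival falls in the interval iff at least 6 events occur there: P(S_6 ≤ t) = P(N ≥ 6) = 1 − P(N ≤ 5) ≈ 0.4881.

0.4881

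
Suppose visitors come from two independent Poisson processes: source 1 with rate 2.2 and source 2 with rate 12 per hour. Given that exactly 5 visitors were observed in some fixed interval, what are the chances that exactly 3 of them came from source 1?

0.0266

Given the total, each event is independently from source 1 with probability p = λ_1/(λ_1+λ_2) = 2.2/14.2 ≈ 0.1549.
So K ~ Binomial(5, 2.2/14.2): P(K = 3) = C(5,3) · (2.2/14.2)^3 · (12/14.2)^2 ≈ 0.0266.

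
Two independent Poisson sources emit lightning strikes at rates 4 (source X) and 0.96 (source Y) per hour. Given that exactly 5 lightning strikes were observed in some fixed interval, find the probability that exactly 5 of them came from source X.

0.3411

Given the total, each event is independently from source X with probability p = λ_X/(λ_X+λ_Y) = 4/4.96 ≈ 0.8065.
So K ~ Binomial(5, 4/4.96): P(K = 5) = C(5,5) · (4/4.96)^5 · (0.96/4.96)^0 ≈ 0.3411.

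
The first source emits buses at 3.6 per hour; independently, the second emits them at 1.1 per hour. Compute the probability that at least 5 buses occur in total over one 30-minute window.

0.0897

Independent Poisson processes superpose: combined rate λ = 3.6 + 1.1 = 4.7 per hour.
Over the interval, μ = 4.7 × 0.5 = 2.35 (a 30-minute window = 0.5 hours).
P(N ≥ 5) = 1 − P(N ≤ 4) ≈ 0.0897.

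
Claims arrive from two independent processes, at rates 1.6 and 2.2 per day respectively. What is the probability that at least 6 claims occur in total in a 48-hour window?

0.7693

Independent Poisson processes superpose: combined rate λ = 1.6 + 2.2 = 3.8 per day.
Over the interval, μ = 3.8 × 2 = 7.6 (a 48-hour window = 2 days).
P(N ≥ 6) = 1 − P(N ≤ 5) ≈ 0.7693.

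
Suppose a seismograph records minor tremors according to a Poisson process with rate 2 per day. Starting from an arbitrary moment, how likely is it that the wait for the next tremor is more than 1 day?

0.1353

The wait for the next event is exponential with rate λ = 2 per day.
P(T > 1) = e^(−λt) = e^(−2 × 1) = e^(−2) ≈ 0.1353.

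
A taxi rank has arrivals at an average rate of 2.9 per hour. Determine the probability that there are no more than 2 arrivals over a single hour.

With mean μ = 2.9 per hour,
P(N ≤ 2) = Σ_{j=0}^{2} e^(−μ) μ^j/j! ≈ 0.4460.

0.4460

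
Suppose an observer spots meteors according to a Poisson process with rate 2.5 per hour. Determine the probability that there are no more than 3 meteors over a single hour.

0.7576

With mean μ = 2.5 per hour,
P(N ≤ 3) = Σ_{j=0}^{3} e^(−μ) μ^j/j! ≈ 0.7576.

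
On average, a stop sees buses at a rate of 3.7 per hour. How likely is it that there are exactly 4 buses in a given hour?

0.1931

With mean μ = 3.7 per hour,
P(N = 4) = e^(−μ) μ^4/4! = e^(−3.7) · 3.7^4/24 ≈ 0.1931.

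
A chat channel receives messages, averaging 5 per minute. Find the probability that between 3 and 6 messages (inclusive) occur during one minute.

0.6375

With mean μ = 5 per minute,
P(3 ≤ N ≤ 6) = Σ_{j=3}^{6} e^(−5) · 5^j/j! ≈ 0.6375.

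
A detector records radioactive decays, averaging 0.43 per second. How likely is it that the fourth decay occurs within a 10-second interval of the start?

Over the interval, μ = 0.43 × 10 = 4.3 (a 10-second interval = 10 seconds).
The fourth arrival falls in the interval iff at least 4 events occur there: P(S_4 ≤ t) = P(N ≥ 4) = 1 − P(N ≤ 3) ≈ 0.6228.

0.6228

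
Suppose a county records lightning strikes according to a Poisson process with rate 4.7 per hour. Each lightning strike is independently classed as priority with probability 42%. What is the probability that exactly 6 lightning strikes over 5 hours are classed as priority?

Thinning: the lightning strikes that are classed as priority themselves form a Poisson process with rate 0.42 × 4.7 = 1.974 per hour.
Over the interval, μ = 1.974 × 5 = 9.87 (5 hours).
P(N = 6) = e^(−9.87) · 9.87^6/6! ≈ 0.0664.

0.0664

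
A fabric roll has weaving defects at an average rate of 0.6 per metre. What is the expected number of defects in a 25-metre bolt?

E[N] = λt = 0.6 × 25 = 15 (a 25-metre bolt = 25 metres).

15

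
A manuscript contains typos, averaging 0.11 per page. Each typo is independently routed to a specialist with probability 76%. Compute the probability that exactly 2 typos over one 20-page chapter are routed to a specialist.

Thinning: the typos that are routed to a specialist themselves form a Poisson process with rate 0.76 × 0.11 = 0.0836 per page.
Over the interval, μ = 0.0836 × 20 = 1.672 (a 20-page chapter = 20 pages).
P(N = 2) = e^(−1.672) · 1.672^2/2! ≈ 0.2626.

0.2626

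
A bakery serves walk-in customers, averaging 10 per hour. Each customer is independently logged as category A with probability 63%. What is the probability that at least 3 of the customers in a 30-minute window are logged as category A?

0.6096

Thinning: the customers that are logged as category A themselves form a Poisson process with rate 0.63 × 10 = 6.3 per hour.
Over the interval, μ = 6.3 × 0.5 = 3.15 (a 30-minute window = 0.5 hours).
P(N ≥ 3) = 1 − P(N ≤ 2) ≈ 0.6096.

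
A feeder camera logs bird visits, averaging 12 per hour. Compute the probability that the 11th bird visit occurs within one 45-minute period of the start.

Over the interval, μ = 12 × 0.75 = 9 (a 45-minute period = 0.75 hours).
The 11th arrival falls in the interval iff at least 11 events occur there: P(S_11 ≤ t) = P(N ≥ 11) = 1 − P(N ≤ 10) ≈ 0.2940.

0.2940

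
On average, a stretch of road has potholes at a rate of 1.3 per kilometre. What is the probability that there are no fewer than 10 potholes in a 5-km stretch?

0.1226

Over the interval, μ = 1.3 × 5 = 6.5 (a 5-km stretch = 5 kilometres).
P(N ≥ 10) = 1 − P(N ≤ 9) = 1 − Σ_{j=0}^{9} e^(−μ) μ^j/j! ≈ 0.1226.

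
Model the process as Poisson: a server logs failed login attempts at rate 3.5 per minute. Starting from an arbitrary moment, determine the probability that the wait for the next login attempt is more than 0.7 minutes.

0.0863

The wait for the next event is exponential with rate λ = 3.5 per minute.
P(T > 0.7) = e^(−λt) = e^(−3.5 × 0.7) = e^(−2.45) ≈ 0.0863.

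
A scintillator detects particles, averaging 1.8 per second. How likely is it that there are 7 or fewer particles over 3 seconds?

0.8217

Over the interval, μ = 1.8 × 3 = 5.4 (3 seconds).
P(N ≤ 7) = Σ_{j=0}^{7} e^(−μ) μ^j/j! ≈ 0.8217.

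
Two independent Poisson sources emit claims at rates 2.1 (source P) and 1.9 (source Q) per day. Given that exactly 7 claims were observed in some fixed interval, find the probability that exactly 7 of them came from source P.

Given the total, each event is independently from source P with probability p = λ_P/(λ_P+λ_Q) = 2.1/4 = 0.5250.
So K ~ Binomial(7, 2.1/4): P(K = 7) = C(7,7) · (2.1/4)^7 · (1.9/4)^0 ≈ 0.0110.

0.0110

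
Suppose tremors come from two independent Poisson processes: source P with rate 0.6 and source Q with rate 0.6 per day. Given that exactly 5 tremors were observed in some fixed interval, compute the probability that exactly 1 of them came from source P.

0.1562

Given the total, each event is independently from source P with probability p = λ_P/(λ_P+λ_Q) = 0.6/1.2 = 0.5000.
So K ~ Binomial(5, 0.6/1.2): P(K = 1) = C(5,1) · (0.6/1.2)^1 · (0.6/1.2)^4 ≈ 0.1562.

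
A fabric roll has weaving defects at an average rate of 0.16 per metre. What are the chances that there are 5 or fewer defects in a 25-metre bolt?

0.7851

Over the interval, μ = 0.16 × 25 = 4 (a 25-metre bolt = 25 metres).
P(N ≤ 5) = Σ_{j=0}^{5} e^(−μ) μ^j/j! ≈ 0.7851.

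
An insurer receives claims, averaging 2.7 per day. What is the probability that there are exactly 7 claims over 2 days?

Over the interval, μ = 2.7 × 2 = 5.4 (2 days).
P(N = 7) = e^(−μ) μ^7/7! = e^(−5.4) · 5.4^7/5040 ≈ 0.1200.

0.1200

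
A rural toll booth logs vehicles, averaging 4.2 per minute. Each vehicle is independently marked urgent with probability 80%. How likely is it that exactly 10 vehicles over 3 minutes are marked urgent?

Thinning: the vehicles that are marked urgent themselves form a Poisson process with rate 0.8 × 4.2 = 3.36 per minute.
Over the interval, μ = 3.36 × 3 = 10.08 (3 minutes).
P(N = 10) = e^(−10.08) · 10.08^10/10! ≈ 0.1251.

0.1251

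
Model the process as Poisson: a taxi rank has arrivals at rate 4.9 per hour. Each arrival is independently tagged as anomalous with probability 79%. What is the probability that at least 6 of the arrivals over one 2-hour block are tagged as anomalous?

0.7840

Thinning: the arrivals that are tagged as anomalous themselves form a Poisson process with rate 0.79 × 4.9 = 3.871 per hour.
Over the interval, μ = 3.871 × 2 = 7.742 (a 2-hour block = 2 hours).
P(N ≥ 6) = 1 − P(N ≤ 5) ≈ 0.7840.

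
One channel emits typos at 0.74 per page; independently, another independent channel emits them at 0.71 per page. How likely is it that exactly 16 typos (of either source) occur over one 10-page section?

0.0920

Independent Poisson processes superpose: combined rate λ = 0.74 + 0.71 = 1.45 per page.
Over the interval, μ = 1.45 × 10 = 14.5 (a 10-page section = 10 pages).
P(N = 16) = e^(−14.5) · 14.5^16/16! ≈ 0.0920.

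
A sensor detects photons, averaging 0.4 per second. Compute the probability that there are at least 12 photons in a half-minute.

0.5384

Over the interval, μ = 0.4 × 30 = 12 (a half-minute = 30 seconds).
P(N ≥ 12) = 1 − P(N ≤ 11) = 1 − Σ_{j=0}^{11} e^(−μ) μ^j/j! ≈ 0.5384.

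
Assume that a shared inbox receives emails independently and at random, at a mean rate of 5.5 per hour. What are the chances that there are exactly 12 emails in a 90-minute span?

0.0542

Over the interval, μ = 5.5 × 1.5 = 8.25 (a 90-minute span = 1.5 hours).
P(N = 12) = e^(−μ) μ^12/12! = e^(−8.25) · 8.25^12/479001600 ≈ 0.0542.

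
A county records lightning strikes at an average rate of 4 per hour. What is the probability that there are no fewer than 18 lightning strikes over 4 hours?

0.3407

Over the interval, μ = 4 × 4 = 16 (4 hours).
P(N ≥ 18) = 1 − P(N ≤ 17) = 1 − Σ_{j=0}^{17} e^(−μ) μ^j/j! ≈ 0.3407.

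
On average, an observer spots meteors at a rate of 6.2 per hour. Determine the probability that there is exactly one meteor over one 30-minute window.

0.1397

Over the interval, μ = 6.2 × 0.5 = 3.1 (a 30-minute window = 0.5 hours).
P(N = 1) = e^(−μ) μ^1/1! = e^(−3.1) · 3.1^1/1 ≈ 0.1397.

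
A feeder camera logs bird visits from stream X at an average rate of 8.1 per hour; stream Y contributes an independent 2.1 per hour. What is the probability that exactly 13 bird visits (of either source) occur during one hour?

0.0772

Independent Poisson processes superpose: combined rate λ = 8.1 + 2.1 = 10.2 per hour.
So μ = 10.2.
P(N = 13) = e^(−10.2) · 10.2^13/13! ≈ 0.0772.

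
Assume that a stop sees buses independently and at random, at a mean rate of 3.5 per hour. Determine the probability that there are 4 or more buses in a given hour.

With mean μ = 3.5 per hour,
P(N ≥ 4) = 1 − P(N ≤ 3) = 1 − Σ_{j=0}^{3} e^(−μ) μ^j/j! ≈ 0.4634.

0.4634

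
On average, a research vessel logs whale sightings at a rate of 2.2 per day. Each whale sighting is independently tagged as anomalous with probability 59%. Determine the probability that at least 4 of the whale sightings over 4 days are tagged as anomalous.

0.7609

Thinning: the whale sightings that are tagged as anomalous themselves form a Poisson process with rate 0.59 × 2.2 = 1.298 per day.
Over the interval, μ = 1.298 × 4 = 5.192 (4 days).
P(N ≥ 4) = 1 − P(N ≤ 3) ≈ 0.7609.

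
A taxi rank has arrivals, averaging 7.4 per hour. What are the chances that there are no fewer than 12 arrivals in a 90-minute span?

0.4327

Over the interval, μ = 7.4 × 1.5 = 11.1 (a 90-minute span = 1.5 hours).
P(N ≥ 12) = 1 − P(N ≤ 11) = 1 − Σ_{j=0}^{11} e^(−μ) μ^j/j! ≈ 0.4327.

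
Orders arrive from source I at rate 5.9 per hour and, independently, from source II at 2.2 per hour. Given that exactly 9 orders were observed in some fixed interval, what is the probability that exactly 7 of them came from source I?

Given the total, each event is independently from source I with probability p = λ_I/(λ_I+λ_II) = 5.9/8.1 ≈ 0.7284.
So K ~ Binomial(9, 5.9/8.1): P(K = 7) = C(9,7) · (5.9/8.1)^7 · (2.2/8.1)^2 ≈ 0.2889.

0.2889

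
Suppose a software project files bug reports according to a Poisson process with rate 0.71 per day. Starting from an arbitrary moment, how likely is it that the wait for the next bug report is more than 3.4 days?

The wait for the next event is exponential with rate λ = 0.71 per day.
P(T > 3.4) = e^(−λt) = e^(−0.71 × 3.4) = e^(−2.414) ≈ 0.0895.

0.0895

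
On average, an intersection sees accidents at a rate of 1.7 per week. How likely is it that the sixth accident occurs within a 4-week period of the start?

0.6730

Over the interval, μ = 1.7 × 4 = 6.8 (a 4-week period = 4 weeks).
The sixth arrival falls in the interval iff at least 6 events occur there: P(S_6 ≤ t) = P(N ≥ 6) = 1 − P(N ≤ 5) ≈ 0.6730.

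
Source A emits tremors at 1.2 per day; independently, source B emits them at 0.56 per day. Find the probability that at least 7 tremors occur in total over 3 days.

0.2798

Independent Poisson processes superpose: combined rate λ = 1.2 + 0.56 = 1.76 per day.
Over the interval, μ = 1.76 × 3 = 5.28 (3 days).
P(N ≥ 7) = 1 − P(N ≤ 6) ≈ 0.2798.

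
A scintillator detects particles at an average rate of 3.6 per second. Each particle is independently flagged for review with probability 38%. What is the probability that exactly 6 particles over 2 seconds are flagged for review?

0.0378

Thinning: the particles that are flagged for review themselves form a Poisson process with rate 0.38 × 3.6 = 1.368 per second.
Over the interval, μ = 1.368 × 2 = 2.736 (2 seconds).
P(N = 6) = e^(−2.736) · 2.736^6/6! ≈ 0.0378.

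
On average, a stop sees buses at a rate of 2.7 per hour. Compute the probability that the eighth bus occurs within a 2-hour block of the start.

Over the interval, μ = 2.7 × 2 = 5.4 (a 2-hour block = 2 hours).
The eighth arrival falls in the interval iff at least 8 events occur there: P(S_8 ≤ t) = P(N ≥ 8) = 1 − P(N ≤ 7) ≈ 0.1783.

0.1783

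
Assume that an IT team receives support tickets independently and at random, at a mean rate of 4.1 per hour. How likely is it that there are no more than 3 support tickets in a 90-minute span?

Over the interval, μ = 4.1 × 1.5 = 6.15 (a 90-minute span = 1.5 hours).
P(N ≤ 3) = Σ_{j=0}^{3} e^(−μ) μ^j/j! ≈ 0.1383.

0.1383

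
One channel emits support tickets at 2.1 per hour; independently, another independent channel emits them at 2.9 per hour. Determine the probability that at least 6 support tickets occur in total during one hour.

Independent Poisson processes superpose: combined rate λ = 2.1 + 2.9 = 5 per hour.
So μ = 5.
P(N ≥ 6) = 1 − P(N ≤ 5) ≈ 0.3840.

0.3840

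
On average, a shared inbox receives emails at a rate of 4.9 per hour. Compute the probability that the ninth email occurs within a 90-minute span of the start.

0.3175

Over the interval, μ = 4.9 × 1.5 = 7.35 (a 90-minute span = 1.5 hours).
The ninth arrival falls in the interval iff at least 9 events occur there: P(S_9 ≤ t) = P(N ≥ 9) = 1 − P(N ≤ 8) ≈ 0.3175.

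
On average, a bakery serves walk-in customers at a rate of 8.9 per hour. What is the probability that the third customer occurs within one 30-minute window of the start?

Over the interval, μ = 8.9 × 0.5 = 4.45 (a 30-minute window = 0.5 hours).
The third arrival falls in the interval iff at least 3 events occur there: P(S_3 ≤ t) = P(N ≥ 3) = 1 − P(N ≤ 2) ≈ 0.8207.

0.8207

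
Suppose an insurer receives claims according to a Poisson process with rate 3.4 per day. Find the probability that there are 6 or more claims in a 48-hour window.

Over the interval, μ = 3.4 × 2 = 6.8 (a 48-hour window = 2 days).
P(N ≥ 6) = 1 − P(N ≤ 5) = 1 − Σ_{j=0}^{5} e^(−μ) μ^j/j! ≈ 0.6730.

0.6730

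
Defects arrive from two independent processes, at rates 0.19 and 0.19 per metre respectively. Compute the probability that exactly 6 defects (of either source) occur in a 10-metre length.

Independent Poisson processes superpose: combined rate λ = 0.19 + 0.19 = 0.38 per metre.
Over the interval, μ = 0.38 × 10 = 3.8 (a 10-metre length = 10 metres).
P(N = 6) = e^(−3.8) · 3.8^6/6! ≈ 0.0936.

0.0936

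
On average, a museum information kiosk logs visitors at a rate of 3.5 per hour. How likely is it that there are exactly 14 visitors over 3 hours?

0.0625

Over the interval, μ = 3.5 × 3 = 10.5 (3 hours).
P(N = 14) = e^(−μ) μ^14/14! = e^(−10.5) · 10.5^14/87178291200 ≈ 0.0625.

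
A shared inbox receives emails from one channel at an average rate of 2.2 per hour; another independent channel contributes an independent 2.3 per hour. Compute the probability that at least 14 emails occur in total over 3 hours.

Independent Poisson processes superpose: combined rate λ = 2.2 + 2.3 = 4.5 per hour.
Over the interval, μ = 4.5 × 3 = 13.5 (3 hours).
P(N ≥ 14) = 1 − P(N ≤ 13) ≈ 0.4818.

0.4818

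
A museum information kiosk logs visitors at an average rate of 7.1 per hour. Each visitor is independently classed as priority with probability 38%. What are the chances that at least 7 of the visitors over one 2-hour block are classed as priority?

0.2977

Thinning: the visitors that are classed as priority themselves form a Poisson process with rate 0.38 × 7.1 = 2.698 per hour.
Over the interval, μ = 2.698 × 2 = 5.396 (a 2-hour block = 2 hours).
P(N ≥ 7) = 1 − P(N ≤ 6) ≈ 0.2977.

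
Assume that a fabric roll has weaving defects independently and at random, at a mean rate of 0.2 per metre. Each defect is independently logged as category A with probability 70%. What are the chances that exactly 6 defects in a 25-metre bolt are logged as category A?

0.0771

Thinning: the defects that are logged as category A themselves form a Poisson process with rate 0.7 × 0.2 = 0.14 per metre.
Over the interval, μ = 0.14 × 25 = 3.5 (a 25-metre bolt = 25 metres).
P(N = 6) = e^(−3.5) · 3.5^6/6! ≈ 0.0771.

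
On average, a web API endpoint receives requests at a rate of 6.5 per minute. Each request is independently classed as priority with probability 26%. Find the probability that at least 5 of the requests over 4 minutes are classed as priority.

0.8040

Thinning: the requests that are classed as priority themselves form a Poisson process with rate 0.26 × 6.5 = 1.69 per minute.
Over the interval, μ = 1.69 × 4 = 6.76 (4 minutes).
P(N ≥ 5) = 1 − P(N ≤ 4) ≈ 0.8040.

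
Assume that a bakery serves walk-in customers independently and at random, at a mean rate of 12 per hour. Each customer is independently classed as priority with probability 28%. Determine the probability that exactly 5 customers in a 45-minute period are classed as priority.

0.0681

Thinning: the customers that are classed as priority themselves form a Poisson process with rate 0.28 × 12 = 3.36 per hour.
Over the interval, μ = 3.36 × 0.75 = 2.52 (a 45-minute period = 0.75 hours).
P(N = 5) = e^(−2.52) · 2.52^5/5! ≈ 0.0681.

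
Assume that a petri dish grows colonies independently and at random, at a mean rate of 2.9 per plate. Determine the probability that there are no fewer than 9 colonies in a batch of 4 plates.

Over the interval, μ = 2.9 × 4 = 11.6 (a batch of 4 plates = 4 plates).
P(N ≥ 9) = 1 − P(N ≤ 8) = 1 − Σ_{j=0}^{8} e^(−μ) μ^j/j! ≈ 0.8170.

0.8170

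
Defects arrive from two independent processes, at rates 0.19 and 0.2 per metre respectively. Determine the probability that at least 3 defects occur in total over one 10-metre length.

0.7469

Independent Poisson processes superpose: combined rate λ = 0.19 + 0.2 = 0.39 per metre.
Over the interval, μ = 0.39 × 10 = 3.9 (a 10-metre length = 10 metres).
P(N ≥ 3) = 1 − P(N ≤ 2) ≈ 0.7469.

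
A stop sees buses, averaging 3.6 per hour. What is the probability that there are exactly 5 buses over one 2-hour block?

0.1204

Over the interval, μ = 3.6 × 2 = 7.2 (a 2-hour block = 2 hours).
P(N = 5) = e^(−μ) μ^5/5! = e^(−7.2) · 7.2^5/120 ≈ 0.1204.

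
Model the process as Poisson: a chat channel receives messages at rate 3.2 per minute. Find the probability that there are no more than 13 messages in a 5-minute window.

0.2745

Over the interval, μ = 3.2 × 5 = 16 (a 5-minute window = 5 minutes).
P(N ≤ 13) = Σ_{j=0}^{13} e^(−μ) μ^j/j! ≈ 0.2745.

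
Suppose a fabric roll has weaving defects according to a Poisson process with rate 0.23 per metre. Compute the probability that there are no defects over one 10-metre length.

Over the interval, μ = 0.23 × 10 = 2.3 (a 10-metre length = 10 metres).
P(N = 0) = e^(−μ) μ^0/0! = e^(−2.3) · 2.3^0/1 ≈ 0.1003.

0.1003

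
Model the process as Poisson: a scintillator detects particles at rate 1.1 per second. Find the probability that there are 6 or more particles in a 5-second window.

Over the interval, μ = 1.1 × 5 = 5.5 (a 5-second window = 5 seconds).
P(N ≥ 6) = 1 − P(N ≤ 5) = 1 − Σ_{j=0}^{5} e^(−μ) μ^j/j! ≈ 0.4711.

0.4711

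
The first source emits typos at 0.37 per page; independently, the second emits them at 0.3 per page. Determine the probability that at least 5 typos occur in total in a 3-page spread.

Independent Poisson processes superpose: combined rate λ = 0.37 + 0.3 = 0.67 per page.
Over the interval, μ = 0.67 × 3 = 2.01 (a 3-page spread = 3 pages).
P(N ≥ 5) = 1 − P(N ≤ 4) ≈ 0.0536.

0.0536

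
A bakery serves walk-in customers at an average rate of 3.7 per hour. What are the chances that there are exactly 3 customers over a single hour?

0.2087

With mean μ = 3.7 per hour,
P(N = 3) = e^(−μ) μ^3/3! = e^(−3.7) · 3.7^3/6 ≈ 0.2087.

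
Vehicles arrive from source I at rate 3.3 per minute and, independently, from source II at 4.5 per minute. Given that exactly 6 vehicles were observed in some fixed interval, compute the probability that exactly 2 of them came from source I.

0.2974

Given the total, each event is independently from source I with probability p = λ_I/(λ_I+λ_II) = 3.3/7.8 ≈ 0.4231.
So K ~ Binomial(6, 3.3/7.8): P(K = 2) = C(6,2) · (3.3/7.8)^2 · (4.5/7.8)^4 ≈ 0.2974.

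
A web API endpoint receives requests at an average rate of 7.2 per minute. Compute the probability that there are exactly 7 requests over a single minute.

With mean μ = 7.2 per minute,
P(N = 7) = e^(−μ) μ^7/7! = e^(−7.2) · 7.2^7/5040 ≈ 0.1486.

0.1486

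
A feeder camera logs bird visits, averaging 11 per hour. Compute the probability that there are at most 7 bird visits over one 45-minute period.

Over the interval, μ = 11 × 0.75 = 8.25 (a 45-minute period = 0.75 hours).
P(N ≤ 7) = Σ_{j=0}^{7} e^(−μ) μ^j/j! ≈ 0.4186.

0.4186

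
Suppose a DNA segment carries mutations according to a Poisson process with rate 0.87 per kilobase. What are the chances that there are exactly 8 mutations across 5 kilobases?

0.0410

Over the interval, μ = 0.87 × 5 = 4.35 (5 kilobases).
P(N = 8) = e^(−μ) μ^8/8! = e^(−4.35) · 4.35^8/40320 ≈ 0.0410.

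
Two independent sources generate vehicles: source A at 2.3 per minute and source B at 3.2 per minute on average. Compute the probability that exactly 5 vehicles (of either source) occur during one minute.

0.1714

Independent Poisson processes superpose: combined rate λ = 2.3 + 3.2 = 5.5 per minute.
So μ = 5.5.
P(N = 5) = e^(−5.5) · 5.5^5/5! ≈ 0.1714.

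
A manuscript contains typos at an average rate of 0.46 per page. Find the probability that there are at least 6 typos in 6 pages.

Over the interval, μ = 0.46 × 6 = 2.76 (6 pages).
P(N ≥ 6) = 1 − P(N ≤ 5) = 1 − Σ_{j=0}^{5} e^(−μ) μ^j/j! ≈ 0.0617.

0.0617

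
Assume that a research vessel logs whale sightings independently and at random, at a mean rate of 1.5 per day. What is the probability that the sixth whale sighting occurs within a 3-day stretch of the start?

0.2971

Over the interval, μ = 1.5 × 3 = 4.5 (a 3-day stretch = 3 days).
The sixth arrival falls in the interval iff at least 6 events occur there: P(S_6 ≤ t) = P(N ≥ 6) = 1 − P(N ≤ 5) ≈ 0.2971.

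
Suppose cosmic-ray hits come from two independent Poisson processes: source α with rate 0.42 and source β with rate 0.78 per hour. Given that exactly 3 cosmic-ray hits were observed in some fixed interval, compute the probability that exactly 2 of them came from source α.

Given the total, each event is independently from source α with probability p = λ_α/(λ_α+λ_β) = 0.42/1.2 = 0.3500.
So K ~ Binomial(3, 0.42/1.2): P(K = 2) = C(3,2) · (0.42/1.2)^2 · (0.78/1.2)^1 ≈ 0.2389.

0.2389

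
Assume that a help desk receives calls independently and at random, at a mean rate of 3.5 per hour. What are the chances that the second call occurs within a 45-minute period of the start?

Over the interval, μ = 3.5 × 0.75 = 2.625 (a 45-minute period = 0.75 hours).
The second arrival falls in the interval iff at least 2 events occur there: P(S_2 ≤ t) = P(N ≥ 2) = 1 − P(N ≤ 1) ≈ 0.7374.

0.7374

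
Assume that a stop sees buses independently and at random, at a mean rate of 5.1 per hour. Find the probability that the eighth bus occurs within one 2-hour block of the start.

0.7973

Over the interval, μ = 5.1 × 2 = 10.2 (a 2-hour block = 2 hours).
The eighth arrival falls in the interval iff at least 8 events occur there: P(S_8 ≤ t) = P(N ≥ 8) = 1 − P(N ≤ 7) ≈ 0.7973.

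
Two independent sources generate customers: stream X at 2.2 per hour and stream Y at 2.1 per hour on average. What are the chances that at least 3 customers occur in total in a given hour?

0.8026

Independent Poisson processes superpose: combined rate λ = 2.2 + 2.1 = 4.3 per hour.
So μ = 4.3.
P(N ≥ 3) = 1 − P(N ≤ 2) ≈ 0.8026.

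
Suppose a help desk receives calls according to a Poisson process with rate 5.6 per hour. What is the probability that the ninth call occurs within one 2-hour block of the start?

Over the interval, μ = 5.6 × 2 = 11.2 (a 2-hour block = 2 hours).
The ninth arrival falls in the interval iff at least 9 events occur there: P(S_9 ≤ t) = P(N ≥ 9) = 1 − P(N ≤ 8) ≈ 0.7853.

0.7853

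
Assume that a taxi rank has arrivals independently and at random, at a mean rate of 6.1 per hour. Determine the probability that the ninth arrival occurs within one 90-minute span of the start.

Over the interval, μ = 6.1 × 1.5 = 9.15 (a 90-minute span = 1.5 hours).
The ninth arrival falls in the interval iff at least 9 events occur there: P(S_9 ≤ t) = P(N ≥ 9) = 1 − P(N ≤ 8) ≈ 0.5639.

0.5639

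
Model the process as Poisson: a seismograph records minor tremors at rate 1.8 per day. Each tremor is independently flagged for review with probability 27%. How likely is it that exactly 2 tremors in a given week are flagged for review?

0.1927

Thinning: the tremors that are flagged for review themselves form a Poisson process with rate 0.27 × 1.8 = 0.486 per day.
Over the interval, μ = 0.486 × 7 = 3.402 (a week = 7 days).
P(N = 2) = e^(−3.402) · 3.402^2/2! ≈ 0.1927.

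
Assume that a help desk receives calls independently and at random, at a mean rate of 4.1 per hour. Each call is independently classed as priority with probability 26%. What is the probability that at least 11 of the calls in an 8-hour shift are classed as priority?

Thinning: the calls that are classed as priority themselves form a Poisson process with rate 0.26 × 4.1 = 1.066 per hour.
Over the interval, μ = 1.066 × 8 = 8.528 (an 8-hour shift = 8 hours).
P(N ≥ 11) = 1 − P(N ≤ 10) ≈ 0.2397.

0.2397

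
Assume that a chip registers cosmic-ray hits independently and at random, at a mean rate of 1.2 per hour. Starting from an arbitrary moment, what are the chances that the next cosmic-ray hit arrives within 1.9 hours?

0.8977

Inter-arrival times are exponential with rate λ = 1.2 per hour.
P(T ≤ 1.9) = 1 − e^(−λt) = 1 − e^(−1.2 × 1.9) = 1 − e^(−2.28) ≈ 0.8977.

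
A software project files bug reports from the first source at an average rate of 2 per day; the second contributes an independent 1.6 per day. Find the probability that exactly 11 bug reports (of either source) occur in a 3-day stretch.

0.1192

Independent Poisson processes superpose: combined rate λ = 2 + 1.6 = 3.6 per day.
Over the interval, μ = 3.6 × 3 = 10.8 (a 3-day stretch = 3 days).
P(N = 11) = e^(−10.8) · 10.8^11/11! ≈ 0.1192.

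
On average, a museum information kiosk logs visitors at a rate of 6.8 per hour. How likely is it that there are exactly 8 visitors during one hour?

0.1263

With mean μ = 6.8 per hour,
P(N = 8) = e^(−μ) μ^8/8! = e^(−6.8) · 6.8^8/40320 ≈ 0.1263.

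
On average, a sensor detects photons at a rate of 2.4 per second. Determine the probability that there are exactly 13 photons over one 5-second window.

0.1056

Over the interval, μ = 2.4 × 5 = 12 (a 5-second window = 5 seconds).
P(N = 13) = e^(−μ) μ^13/13! = e^(−12) · 12^13/6227020800 ≈ 0.1056.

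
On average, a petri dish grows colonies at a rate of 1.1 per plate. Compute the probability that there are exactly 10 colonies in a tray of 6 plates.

0.0588

Over the interval, μ = 1.1 × 6 = 6.6 (a tray of 6 plates = 6 plates).
P(N = 10) = e^(−μ) μ^10/10! = e^(−6.6) · 6.6^10/3628800 ≈ 0.0588.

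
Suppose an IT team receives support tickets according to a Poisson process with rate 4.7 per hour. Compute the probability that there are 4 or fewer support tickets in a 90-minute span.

0.1685

Over the interval, μ = 4.7 × 1.5 = 7.05 (a 90-minute span = 1.5 hours).
P(N ≤ 4) = Σ_{j=0}^{4} e^(−μ) μ^j/j! ≈ 0.1685.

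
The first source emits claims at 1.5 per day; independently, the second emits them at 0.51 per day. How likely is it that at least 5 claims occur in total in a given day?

0.0536

Independent Poisson processes superpose: combined rate λ = 1.5 + 0.51 = 2.01 per day.
So μ = 2.01.
P(N ≥ 5) = 1 − P(N ≤ 4) ≈ 0.0536.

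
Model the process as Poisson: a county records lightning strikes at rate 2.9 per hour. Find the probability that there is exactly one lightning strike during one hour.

0.1596

With mean μ = 2.9 per hour,
P(N = 1) = e^(−μ) μ^1/1! = e^(−2.9) · 2.9^1/1 ≈ 0.1596.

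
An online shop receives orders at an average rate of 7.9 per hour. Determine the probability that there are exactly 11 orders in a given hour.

0.0695

With mean μ = 7.9 per hour,
P(N = 11) = e^(−μ) μ^11/11! = e^(−7.9) · 7.9^11/39916800 ≈ 0.0695.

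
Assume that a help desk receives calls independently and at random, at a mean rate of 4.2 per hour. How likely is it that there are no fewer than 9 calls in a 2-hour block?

0.4631

Over the interval, μ = 4.2 × 2 = 8.4 (a 2-hour block = 2 hours).
P(N ≥ 9) = 1 − P(N ≤ 8) = 1 − Σ_{j=0}^{8} e^(−μ) μ^j/j! ≈ 0.4631.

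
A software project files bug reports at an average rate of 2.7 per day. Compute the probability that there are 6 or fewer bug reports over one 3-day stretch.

Over the interval, μ = 2.7 × 3 = 8.1 (a 3-day stretch = 3 days).
P(N ≤ 6) = Σ_{j=0}^{6} e^(−μ) μ^j/j! ≈ 0.3013.

0.3013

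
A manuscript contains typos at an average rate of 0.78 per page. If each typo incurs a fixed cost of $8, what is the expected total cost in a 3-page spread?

E[N] = 0.78 × 3 = 2.34 (a 3-page spread = 3 pages); E[cost] = 2.34 × $8 = $18.72.

$18.72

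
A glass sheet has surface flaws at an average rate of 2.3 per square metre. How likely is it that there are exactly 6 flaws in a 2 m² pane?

0.1323

Over the interval, μ = 2.3 × 2 = 4.6 (a 2 m² pane = 2 square metres).
P(N = 6) = e^(−μ) μ^6/6! = e^(−4.6) · 4.6^6/720 ≈ 0.1323.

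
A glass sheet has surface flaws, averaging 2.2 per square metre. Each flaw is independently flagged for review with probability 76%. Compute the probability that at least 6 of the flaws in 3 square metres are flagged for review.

0.3868

Thinning: the flaws that are flagged for review themselves form a Poisson process with rate 0.76 × 2.2 = 1.672 per square metre.
Over the interval, μ = 1.672 × 3 = 5.016 (3 square metres).
P(N ≥ 6) = 1 − P(N ≤ 5) ≈ 0.3868.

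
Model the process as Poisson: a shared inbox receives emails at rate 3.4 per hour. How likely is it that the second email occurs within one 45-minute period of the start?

0.7228

Over the interval, μ = 3.4 × 0.75 = 2.55 (a 45-minute period = 0.75 hours).
The second arrival falls in the interval iff at least 2 events occur there: P(S_2 ≤ t) = P(N ≥ 2) = 1 − P(N ≤ 1) ≈ 0.7228.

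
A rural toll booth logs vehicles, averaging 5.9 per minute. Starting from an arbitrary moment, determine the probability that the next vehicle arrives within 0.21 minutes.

Inter-arrival times are exponential with rate λ = 5.9 per minute.
P(T ≤ 0.21) = 1 − e^(−λt) = 1 − e^(−5.9 × 0.21) = 1 − e^(−1.239) ≈ 0.7103.

0.7103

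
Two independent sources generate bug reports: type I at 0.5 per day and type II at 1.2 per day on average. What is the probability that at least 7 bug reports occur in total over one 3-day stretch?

0.2526

Independent Poisson processes superpose: combined rate λ = 0.5 + 1.2 = 1.7 per day.
Over the interval, μ = 1.7 × 3 = 5.1 (a 3-day stretch = 3 days).
P(N ≥ 7) = 1 − P(N ≤ 6) ≈ 0.2526.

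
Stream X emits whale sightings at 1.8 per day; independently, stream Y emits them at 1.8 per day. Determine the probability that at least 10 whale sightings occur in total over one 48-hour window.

0.1904

Independent Poisson processes superpose: combined rate λ = 1.8 + 1.8 = 3.6 per day.
Over the interval, μ = 3.6 × 2 = 7.2 (a 48-hour window = 2 days).
P(N ≥ 10) = 1 − P(N ≤ 9) ≈ 0.1904.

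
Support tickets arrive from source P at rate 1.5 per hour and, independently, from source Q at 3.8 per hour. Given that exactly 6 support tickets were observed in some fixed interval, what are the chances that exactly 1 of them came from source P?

Given the total, each event is independently from source P with probability p = λ_P/(λ_P+λ_Q) = 1.5/5.3 ≈ 0.2830.
So K ~ Binomial(6, 1.5/5.3): P(K = 1) = C(6,1) · (1.5/5.3)^1 · (3.8/5.3)^5 ≈ 0.3217.

0.3217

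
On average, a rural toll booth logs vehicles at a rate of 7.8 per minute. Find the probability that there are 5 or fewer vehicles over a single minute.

0.2103

With mean μ = 7.8 per minute,
P(N ≤ 5) = Σ_{j=0}^{5} e^(−μ) μ^j/j! ≈ 0.2103.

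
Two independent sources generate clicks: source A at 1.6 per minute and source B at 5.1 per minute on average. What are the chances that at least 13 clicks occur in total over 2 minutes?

Independent Poisson processes superpose: combined rate λ = 1.6 + 5.1 = 6.7 per minute.
Over the interval, μ = 6.7 × 2 = 13.4 (2 minutes).
P(N ≥ 13) = 1 − P(N ≤ 12) ≈ 0.5801.

0.5801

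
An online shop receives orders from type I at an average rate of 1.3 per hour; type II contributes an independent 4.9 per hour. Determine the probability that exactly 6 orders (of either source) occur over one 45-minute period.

Independent Poisson processes superpose: combined rate λ = 1.3 + 4.9 = 6.2 per hour.
Over the interval, μ = 6.2 × 0.75 = 4.65 (a 45-minute period = 0.75 hours).
P(N = 6) = e^(−4.65) · 4.65^6/6! ≈ 0.1343.

0.1343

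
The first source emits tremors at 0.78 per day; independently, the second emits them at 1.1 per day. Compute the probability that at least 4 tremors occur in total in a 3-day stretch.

Independent Poisson processes superpose: combined rate λ = 0.78 + 1.1 = 1.88 per day.
Over the interval, μ = 1.88 × 3 = 5.64 (a 3-day stretch = 3 days).
P(N ≥ 4) = 1 − P(N ≤ 3) ≈ 0.8137.

0.8137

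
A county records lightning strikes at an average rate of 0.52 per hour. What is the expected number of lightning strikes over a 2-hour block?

1.04

E[N] = λt = 0.52 × 2 = 1.04 (a 2-hour block = 2 hours).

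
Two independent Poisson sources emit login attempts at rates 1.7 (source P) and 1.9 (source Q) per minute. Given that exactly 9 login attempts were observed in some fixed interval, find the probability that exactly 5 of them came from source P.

Given the total, each event is independently from source P with probability p = λ_P/(λ_P+λ_Q) = 1.7/3.6 ≈ 0.4722.
So K ~ Binomial(9, 1.7/3.6): P(K = 5) = C(9,5) · (1.7/3.6)^5 · (1.9/3.6)^4 ≈ 0.2296.

0.2296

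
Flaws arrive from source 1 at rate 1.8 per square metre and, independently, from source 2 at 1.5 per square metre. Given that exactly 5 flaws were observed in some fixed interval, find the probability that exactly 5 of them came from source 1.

Given the total, each event is independently from source 1 with probability p = λ_1/(λ_1+λ_2) = 1.8/3.3 ≈ 0.5455.
So K ~ Binomial(5, 1.8/3.3): P(K = 5) = C(5,5) · (1.8/3.3)^5 · (1.5/3.3)^0 ≈ 0.0483.

0.0483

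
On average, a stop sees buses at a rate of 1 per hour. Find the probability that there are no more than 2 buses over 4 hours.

0.2381

Over the interval, μ = 1 × 4 = 4 (4 hours).
P(N ≤ 2) = Σ_{j=0}^{2} e^(−μ) μ^j/j! ≈ 0.2381.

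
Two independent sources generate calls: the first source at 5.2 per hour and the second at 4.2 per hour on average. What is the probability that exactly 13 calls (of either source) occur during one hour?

0.0594

Independent Poisson processes superpose: combined rate λ = 5.2 + 4.2 = 9.4 per hour.
So μ = 9.4.
P(N = 13) = e^(−9.4) · 9.4^13/13! ≈ 0.0594.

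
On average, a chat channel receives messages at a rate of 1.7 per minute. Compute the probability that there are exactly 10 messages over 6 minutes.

Over the interval, μ = 1.7 × 6 = 10.2 (6 minutes).
P(N = 10) = e^(−μ) μ^10/10! = e^(−10.2) · 10.2^10/3628800 ≈ 0.1249.

0.1249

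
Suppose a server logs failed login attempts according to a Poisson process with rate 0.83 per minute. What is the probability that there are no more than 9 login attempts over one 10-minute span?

0.6788

Over the interval, μ = 0.83 × 10 = 8.3 (a 10-minute span = 10 minutes).
P(N ≤ 9) = Σ_{j=0}^{9} e^(−μ) μ^j/j! ≈ 0.6788.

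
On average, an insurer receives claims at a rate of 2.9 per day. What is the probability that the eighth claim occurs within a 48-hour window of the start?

0.2290

Over the interval, μ = 2.9 × 2 = 5.8 (a 48-hour window = 2 days).
The eighth arrival falls in the interval iff at least 8 events occur there: P(S_8 ≤ t) = P(N ≥ 8) = 1 − P(N ≤ 7) ≈ 0.2290.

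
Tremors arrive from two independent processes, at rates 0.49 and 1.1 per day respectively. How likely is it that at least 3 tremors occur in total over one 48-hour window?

0.6159

Independent Poisson processes superpose: combined rate λ = 0.49 + 1.1 = 1.59 per day.
Over the interval, μ = 1.59 × 2 = 3.18 (a 48-hour window = 2 days).
P(N ≥ 3) = 1 − P(N ≤ 2) ≈ 0.6159.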